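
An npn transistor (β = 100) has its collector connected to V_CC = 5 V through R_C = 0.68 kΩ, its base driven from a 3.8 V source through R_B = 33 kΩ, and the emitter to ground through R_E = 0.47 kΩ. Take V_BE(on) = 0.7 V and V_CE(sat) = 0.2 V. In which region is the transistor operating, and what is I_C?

active; I_C ≈ 3.9 mA

Assume active. Base-emitter loop: I_B = (V_BB − V_BE)/(R_B + (β+1)R_E) = (3.8 − 0.7)/(33 + 101×0.47) = 0.0385 mA.
I_C = β·I_B = 100×0.0385 = 3.85 mA.
V_CE = V_CC − I_C·R_C − I_E·R_E = 5 − 3.85×0.68 − 3.89×0.47 = 0.552 V > V_CE(sat), so the active-region assumption holds.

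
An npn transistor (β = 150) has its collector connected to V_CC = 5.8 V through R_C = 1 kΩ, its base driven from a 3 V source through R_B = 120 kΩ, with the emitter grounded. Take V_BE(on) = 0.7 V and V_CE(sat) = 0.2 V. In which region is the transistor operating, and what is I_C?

active; I_C ≈ 2.9 mA

Assume active. Base-emitter loop: I_B = (V_BB − V_BE)/R_B = (3 − 0.7)/120 = 0.0192 mA.
I_C = β·I_B = 150×0.0192 = 2.88 mA.
V_CE = V_CC − I_C·R_C = 5.8 − 2.88×1 = 2.92 V > V_CE(sat), so the active-region assumption holds.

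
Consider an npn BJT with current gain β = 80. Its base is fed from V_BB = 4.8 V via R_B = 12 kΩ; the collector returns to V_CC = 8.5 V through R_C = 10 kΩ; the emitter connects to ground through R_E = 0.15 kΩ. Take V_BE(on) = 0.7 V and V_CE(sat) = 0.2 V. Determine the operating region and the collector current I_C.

saturation; I_C ≈ 0.81 mA

Assume active: I_B = (4.8 − 0.7)/(12 + 81×0.15) = 0.17 mA, I_C = β·I_B = 13.6 mA.
Then V_CE = 8.5 − 13.6×10 − 13.8×0.15 = -129 V < 0.2 V — the active assumption fails.
Re-solve with V_CE = 0.2 V. KCL at the emitter: V_E/R_E = (V_BB−0.7−V_E)/R_B + (V_CC−0.2−V_E)/R_C, giving V_E = 0.171 V.
I_C = (V_CC − 0.2 − V_E)/R_C = (8.3 − 0.171)/10 = 0.813 mA.
Check: I_B = (4.1 − 0.171)/12 = 0.327 mA, and β·I_B = 26.2 mA > I_C, confirming saturation.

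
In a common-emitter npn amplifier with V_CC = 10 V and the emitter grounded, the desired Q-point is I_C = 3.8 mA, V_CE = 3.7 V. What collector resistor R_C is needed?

Collector loop: V_CC = I_C·R_C + V_CE.
R_C = (V_CC − V_CE)/I_C = (10 − 3.7)/3.8 = 1.66 kΩ.

R_C ≈ 1.7 kΩ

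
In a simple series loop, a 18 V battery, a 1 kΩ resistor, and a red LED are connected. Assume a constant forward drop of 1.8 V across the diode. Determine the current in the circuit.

I ≈ 16 mA

KVL around the loop: 18 = V_D + I·R = 1.8 + I × 1 kΩ.
So I = (18 − 1.8) / 1 kΩ = 16.2 / 1 = 16.2 mA.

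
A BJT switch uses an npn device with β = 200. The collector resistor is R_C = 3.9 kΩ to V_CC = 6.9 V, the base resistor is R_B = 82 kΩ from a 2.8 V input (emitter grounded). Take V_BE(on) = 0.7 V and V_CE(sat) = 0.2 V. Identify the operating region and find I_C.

saturation; I_C ≈ 1.7 mA

Assume active: I_B = (2.8 − 0.7)/82 = 0.0256 mA, giving I_C = β·I_B = 5.12 mA.
But then V_CE = 6.9 − 5.12×3.9 = -13.1 V < V_CE(sat) = 0.2 V — impossible in the active region.
So the transistor is saturated. With V_CE = 0.2 V, I_C = (V_CC − 0.2)/R_C = 6.7/3.9 = 1.72 mA.
Check: β·I_B = 5.12 mA > I_C = 1.72 mA, confirming saturation.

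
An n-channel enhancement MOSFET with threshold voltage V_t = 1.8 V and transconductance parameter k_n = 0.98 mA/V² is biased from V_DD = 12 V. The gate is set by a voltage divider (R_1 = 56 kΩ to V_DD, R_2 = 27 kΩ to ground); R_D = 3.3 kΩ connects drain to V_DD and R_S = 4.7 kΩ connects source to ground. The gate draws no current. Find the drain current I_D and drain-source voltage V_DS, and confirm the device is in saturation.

V_G = V_DD·R_2/(R_1+R_2) = 12×27/83 = 3.9 V.
Assume saturation: I_D = (k_n/2)(V_GS − V_t)² with V_GS = V_G − I_D·R_S = 3.9 − 4.7·I_D.
Substituting gives 10.8·I_D² − 10.7·I_D + 2.17 = 0, with roots I_D = 0.285 or 0.702 mA.
The root I_D = 0.702 mA gives V_GS = 0.603 V ≤ V_t, so take I_D = 0.285 mA.
Then V_GS = 2.56 V and V_DS = V_DD − I_D(R_D+R_S) = 12 − 0.285×8 = 9.72 V.
Saturation requires V_DS ≥ V_GS − V_t = 0.763 V; 9.72 ≥ 0.763 ✓.

I_D ≈ 0.29 mA, V_DS ≈ 9.7 V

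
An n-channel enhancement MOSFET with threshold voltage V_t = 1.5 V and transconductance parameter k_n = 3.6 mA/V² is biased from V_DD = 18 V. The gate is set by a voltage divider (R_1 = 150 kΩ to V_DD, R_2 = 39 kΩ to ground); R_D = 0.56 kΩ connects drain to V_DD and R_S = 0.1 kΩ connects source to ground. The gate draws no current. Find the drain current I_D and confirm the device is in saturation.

V_G = V_DD·R_2/(R_1+R_2) = 18×39/189 = 3.71 V.
Assume saturation: I_D = (k_n/2)(V_GS − V_t)² with V_GS = V_G − I_D·R_S = 3.71 − 0.1·I_D.
Substituting gives 0.018·I_D² − 1.8·I_D + 8.83 = 0, with roots I_D = 5.18 or 94.7 mA.
The root I_D = 94.7 mA gives V_GS = -5.75 V ≤ V_t, so take I_D = 5.18 mA.
Then V_GS = 3.2 V and V_DS = V_DD − I_D(R_D+R_S) = 18 − 5.18×0.66 = 14.6 V.
Saturation requires V_DS ≥ V_GS − V_t = 1.7 V; 14.6 ≥ 1.7 ✓.

I_D ≈ 5.2 mA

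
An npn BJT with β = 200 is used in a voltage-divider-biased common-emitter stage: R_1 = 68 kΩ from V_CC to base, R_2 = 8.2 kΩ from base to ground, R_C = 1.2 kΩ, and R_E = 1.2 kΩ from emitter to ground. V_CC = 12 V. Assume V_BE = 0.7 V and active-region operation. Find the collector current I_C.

Thevenize the base divider: V_Th = V_CC·R_2/(R_1+R_2) = 12×8.2/76.2 = 1.29 V, R_Th = R_1‖R_2 = 7.32 kΩ.
Base-emitter loop: V_Th = I_B·R_Th + V_BE + (β+1)I_B·R_E, so I_B = (1.29 − 0.7) / (7.32 + 201×1.2) = 0.00238 mA.
I_C = β·I_B = 200×0.00238 = 0.476 mA, and I_E = (β+1)I_B = 0.478 mA.
V_CE = V_CC − I_C·R_C − I_E·R_E = 12 − 0.476×1.2 − 0.478×1.2 = 10.9 V.
V_CE = 10.9 V > 0.2 V confirms active-region operation.

I_C ≈ 0.48 mA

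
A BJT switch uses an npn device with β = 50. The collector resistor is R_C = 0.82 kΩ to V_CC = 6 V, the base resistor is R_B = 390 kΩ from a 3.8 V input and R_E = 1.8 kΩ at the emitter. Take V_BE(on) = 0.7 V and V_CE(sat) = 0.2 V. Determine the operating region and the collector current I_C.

Assume active. Base-emitter loop: I_B = (V_BB − V_BE)/(R_B + (β+1)R_E) = (3.8 − 0.7)/(390 + 51×1.8) = 0.00643 mA.
I_C = β·I_B = 50×0.00643 = 0.322 mA.
V_CE = V_CC − I_C·R_C − I_E·R_E = 6 − 0.322×0.82 − 0.328×1.8 = 5.15 V > V_CE(sat), so the active-region assumption holds.

active; I_C ≈ 0.32 mA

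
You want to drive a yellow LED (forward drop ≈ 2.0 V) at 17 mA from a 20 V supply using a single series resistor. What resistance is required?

R ≈ 1.1 kΩ

The resistor drops V_S − V_D = 20 − 2.0 = 18 V at 17 mA.
R = 18 V / 17 mA = 1.06 kΩ.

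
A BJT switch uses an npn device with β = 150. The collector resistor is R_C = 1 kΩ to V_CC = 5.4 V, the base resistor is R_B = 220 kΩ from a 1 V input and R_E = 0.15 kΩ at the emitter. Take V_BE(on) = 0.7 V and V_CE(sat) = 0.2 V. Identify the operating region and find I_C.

Assume active. Base-emitter loop: I_B = (V_BB − V_BE)/(R_B + (β+1)R_E) = (1 − 0.7)/(220 + 151×0.15) = 0.00124 mA.
I_C = β·I_B = 150×0.00124 = 0.185 mA.
V_CE = V_CC − I_C·R_C − I_E·R_E = 5.4 − 0.185×1 − 0.187×0.15 = 5.19 V > V_CE(sat), so the active-region assumption holds.

active; I_C ≈ 0.19 mA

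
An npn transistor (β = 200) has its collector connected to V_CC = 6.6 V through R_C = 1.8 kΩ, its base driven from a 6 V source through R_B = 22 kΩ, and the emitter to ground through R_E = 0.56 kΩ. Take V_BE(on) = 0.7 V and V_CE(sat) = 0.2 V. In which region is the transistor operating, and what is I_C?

Assume active: I_B = (6 − 0.7)/(22 + 201×0.56) = 0.0394 mA, I_C = β·I_B = 7.88 mA.
Then V_CE = 6.6 − 7.88×1.8 − 7.92×0.56 = -12 V < 0.2 V — the active assumption fails.
Re-solve with V_CE = 0.2 V. KCL at the emitter: V_E/R_E = (V_BB−0.7−V_E)/R_B + (V_CC−0.2−V_E)/R_C, giving V_E = 1.59 V.
I_C = (V_CC − 0.2 − V_E)/R_C = (6.4 − 1.59)/1.8 = 2.67 mA.
Check: I_B = (5.3 − 1.59)/22 = 0.169 mA, and β·I_B = 33.7 mA > I_C, confirming saturation.

saturation; I_C ≈ 2.7 mA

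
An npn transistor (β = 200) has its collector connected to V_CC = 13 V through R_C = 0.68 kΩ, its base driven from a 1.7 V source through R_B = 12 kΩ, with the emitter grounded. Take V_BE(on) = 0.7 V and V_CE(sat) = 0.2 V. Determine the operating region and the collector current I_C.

Assume active. Base-emitter loop: I_B = (V_BB − V_BE)/R_B = (1.7 − 0.7)/12 = 0.0833 mA.
I_C = β·I_B = 200×0.0833 = 16.7 mA.
V_CE = V_CC − I_C·R_C = 13 − 16.7×0.68 = 1.67 V > V_CE(sat), so the active-region assumption holds.

active; I_C ≈ 17 mA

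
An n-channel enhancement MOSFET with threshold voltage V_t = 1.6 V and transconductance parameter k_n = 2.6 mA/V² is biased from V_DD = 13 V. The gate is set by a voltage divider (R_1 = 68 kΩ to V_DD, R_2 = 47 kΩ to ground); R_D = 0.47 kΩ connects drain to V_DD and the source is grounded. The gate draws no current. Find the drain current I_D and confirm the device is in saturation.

V_G = V_DD·R_2/(R_1+R_2) = 13×47/115 = 5.31 V. With the source grounded, V_GS = V_G = 5.31 V.
Assume saturation: I_D = (k_n/2)(V_GS − V_t)² = (2.6/2)×(5.31 − 1.6)² = 1.3×3.71² = 17.9 mA.
V_DS = V_DD − I_D·R_D = 13 − 17.9×0.47 = 4.58 V.
Saturation requires V_DS ≥ V_GS − V_t = 3.71 V; 4.58 ≥ 3.71 ✓.

I_D ≈ 18 mA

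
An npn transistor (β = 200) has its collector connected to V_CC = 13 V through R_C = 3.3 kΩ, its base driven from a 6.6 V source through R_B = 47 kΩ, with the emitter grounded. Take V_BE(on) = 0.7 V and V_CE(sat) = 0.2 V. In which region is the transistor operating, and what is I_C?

saturation; I_C ≈ 3.9 mA

Assume active: I_B = (6.6 − 0.7)/47 = 0.126 mA, giving I_C = β·I_B = 25.1 mA.
But then V_CE = 13 − 25.1×3.3 = -69.9 V < V_CE(sat) = 0.2 V — impossible in the active region.
So the transistor is saturated. With V_CE = 0.2 V, I_C = (V_CC − 0.2)/R_C = 12.8/3.3 = 3.88 mA.
Check: β·I_B = 25.1 mA > I_C = 3.88 mA, confirming saturation.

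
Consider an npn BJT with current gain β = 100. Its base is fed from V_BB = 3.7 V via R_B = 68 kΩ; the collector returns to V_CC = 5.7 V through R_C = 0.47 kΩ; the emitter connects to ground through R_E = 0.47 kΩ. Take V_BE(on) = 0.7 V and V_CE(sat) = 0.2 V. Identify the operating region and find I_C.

Assume active. Base-emitter loop: I_B = (V_BB − V_BE)/(R_B + (β+1)R_E) = (3.7 − 0.7)/(68 + 101×0.47) = 0.026 mA.
I_C = β·I_B = 100×0.026 = 2.6 mA.
V_CE = V_CC − I_C·R_C − I_E·R_E = 5.7 − 2.6×0.47 − 2.62×0.47 = 3.25 V > V_CE(sat), so the active-region assumption holds.

active; I_C ≈ 2.6 mA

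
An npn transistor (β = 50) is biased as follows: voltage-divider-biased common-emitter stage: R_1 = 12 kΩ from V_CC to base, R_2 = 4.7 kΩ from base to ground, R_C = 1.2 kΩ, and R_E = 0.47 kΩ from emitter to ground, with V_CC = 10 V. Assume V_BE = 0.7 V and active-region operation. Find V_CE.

Thevenize the base divider: V_Th = V_CC·R_2/(R_1+R_2) = 10×4.7/16.7 = 2.81 V, R_Th = R_1‖R_2 = 3.38 kΩ.
Base-emitter loop: V_Th = I_B·R_Th + V_BE + (β+1)I_B·R_E, so I_B = (2.81 − 0.7) / (3.38 + 51×0.47) = 0.0773 mA.
I_C = β·I_B = 50×0.0773 = 3.87 mA, and I_E = (β+1)I_B = 3.94 mA.
V_CE = V_CC − I_C·R_C − I_E·R_E = 10 − 3.87×1.2 − 3.94×0.47 = 3.51 V.
V_CE = 3.51 V > 0.2 V confirms active-region operation.

V_CE ≈ 3.5 V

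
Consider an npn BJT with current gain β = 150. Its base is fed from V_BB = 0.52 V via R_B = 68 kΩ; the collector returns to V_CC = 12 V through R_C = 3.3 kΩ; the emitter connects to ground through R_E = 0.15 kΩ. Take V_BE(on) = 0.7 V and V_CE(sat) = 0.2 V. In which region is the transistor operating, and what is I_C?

V_BB = 0.52 V ≤ V_BE(on) = 0.7 V, so the base-emitter junction is not forward biased.
The transistor is in cutoff: I_B = I_C = 0.

cutoff; I_C ≈ 0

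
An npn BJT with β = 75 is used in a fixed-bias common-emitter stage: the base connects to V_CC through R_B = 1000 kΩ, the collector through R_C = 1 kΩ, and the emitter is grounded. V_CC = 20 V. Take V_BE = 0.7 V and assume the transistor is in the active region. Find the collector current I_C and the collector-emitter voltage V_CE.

I_C ≈ 1.4 mA, V_CE ≈ 19 V

Base loop: V_CC = I_B·R_B + V_BE, so I_B = (20 − 0.7)/1000 kΩ = 0.0193 mA.
In the active region I_C = β·I_B = 75 × 0.0193 = 1.45 mA.
Collector loop: V_CE = V_CC − I_C·R_C = 20 − 1.45×1 = 18.6 V.
Since V_CE = 18.6 V > V_CE(sat) ≈ 0.2 V, the transistor is in the active region as assumed.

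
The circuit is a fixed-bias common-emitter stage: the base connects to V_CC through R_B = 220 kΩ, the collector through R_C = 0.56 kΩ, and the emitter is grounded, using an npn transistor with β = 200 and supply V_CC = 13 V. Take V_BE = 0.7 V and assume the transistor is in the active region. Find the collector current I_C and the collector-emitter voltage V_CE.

Base loop: V_CC = I_B·R_B + V_BE, so I_B = (13 − 0.7)/220 kΩ = 0.0559 mA.
In the active region I_C = β·I_B = 200 × 0.0559 = 11.2 mA.
Collector loop: V_CE = V_CC − I_C·R_C = 13 − 11.2×0.56 = 6.74 V.
Since V_CE = 6.74 V > V_CE(sat) ≈ 0.2 V, the transistor is in the active region as assumed.

I_C ≈ 11 mA, V_CE ≈ 6.7 V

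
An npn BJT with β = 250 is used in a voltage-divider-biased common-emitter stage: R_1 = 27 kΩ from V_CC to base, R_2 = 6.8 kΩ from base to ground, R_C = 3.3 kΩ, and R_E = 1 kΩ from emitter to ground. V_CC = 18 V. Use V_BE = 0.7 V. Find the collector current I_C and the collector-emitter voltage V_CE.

I_C ≈ 2.8 mA, V_CE ≈ 5.7 V

Thevenize the base divider: V_Th = V_CC·R_2/(R_1+R_2) = 18×6.8/33.8 = 3.62 V, R_Th = R_1‖R_2 = 5.43 kΩ.
Base-emitter loop: V_Th = I_B·R_Th + V_BE + (β+1)I_B·R_E, so I_B = (3.62 − 0.7) / (5.43 + 251×1) = 0.0114 mA.
I_C = β·I_B = 250×0.0114 = 2.85 mA, and I_E = (β+1)I_B = 2.86 mA.
V_CE = V_CC − I_C·R_C − I_E·R_E = 18 − 2.85×3.3 − 2.86×1 = 5.74 V.
V_CE = 5.74 V > 0.2 V confirms active-region operation.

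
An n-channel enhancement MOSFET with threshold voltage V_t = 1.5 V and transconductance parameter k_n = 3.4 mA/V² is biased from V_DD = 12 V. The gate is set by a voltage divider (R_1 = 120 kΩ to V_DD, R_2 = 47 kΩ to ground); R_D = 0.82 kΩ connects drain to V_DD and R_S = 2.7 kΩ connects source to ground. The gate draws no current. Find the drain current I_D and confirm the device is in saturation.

V_G = V_DD·R_2/(R_1+R_2) = 12×47/167 = 3.38 V.
Assume saturation: I_D = (k_n/2)(V_GS − V_t)² with V_GS = V_G − I_D·R_S = 3.38 − 2.7·I_D.
Substituting gives 12.4·I_D² − 18.2·I_D + 5.99 = 0, with roots I_D = 0.495 or 0.976 mA.
The root I_D = 0.976 mA gives V_GS = 0.742 V ≤ V_t, so take I_D = 0.495 mA.
Then V_GS = 2.04 V and V_DS = V_DD − I_D(R_D+R_S) = 12 − 0.495×3.52 = 10.3 V.
Saturation requires V_DS ≥ V_GS − V_t = 0.54 V; 10.3 ≥ 0.54 ✓.

I_D ≈ 0.5 mA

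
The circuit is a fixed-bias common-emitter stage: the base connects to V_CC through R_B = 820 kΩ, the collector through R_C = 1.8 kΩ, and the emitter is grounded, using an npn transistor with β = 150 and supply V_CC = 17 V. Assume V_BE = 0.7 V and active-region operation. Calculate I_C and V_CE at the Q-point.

I_C ≈ 3 mA, V_CE ≈ 12 V

Base loop: V_CC = I_B·R_B + V_BE, so I_B = (17 − 0.7)/820 kΩ = 0.0199 mA.
In the active region I_C = β·I_B = 150 × 0.0199 = 2.98 mA.
Collector loop: V_CE = V_CC − I_C·R_C = 17 − 2.98×1.8 = 11.6 V.
Since V_CE = 11.6 V > V_CE(sat) ≈ 0.2 V, the transistor is in the active region as assumed.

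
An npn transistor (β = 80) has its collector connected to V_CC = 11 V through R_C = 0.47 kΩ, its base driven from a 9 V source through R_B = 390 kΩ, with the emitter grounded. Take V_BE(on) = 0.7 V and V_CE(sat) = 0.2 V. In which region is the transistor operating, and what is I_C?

active; I_C ≈ 1.7 mA

Assume active. Base-emitter loop: I_B = (V_BB − V_BE)/R_B = (9 − 0.7)/390 = 0.0213 mA.
I_C = β·I_B = 80×0.0213 = 1.7 mA.
V_CE = V_CC − I_C·R_C = 11 − 1.7×0.47 = 10.2 V > V_CE(sat), so the active-region assumption holds.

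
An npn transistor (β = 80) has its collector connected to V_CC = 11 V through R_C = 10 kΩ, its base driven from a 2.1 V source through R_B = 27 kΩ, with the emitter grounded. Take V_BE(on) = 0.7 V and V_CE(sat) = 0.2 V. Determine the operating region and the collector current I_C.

Assume active: I_B = (2.1 − 0.7)/27 = 0.0519 mA, giving I_C = β·I_B = 4.15 mA.
But then V_CE = 11 − 4.15×10 = -30.5 V < V_CE(sat) = 0.2 V — impossible in the active region.
So the transistor is saturated. With V_CE = 0.2 V, I_C = (V_CC − 0.2)/R_C = 10.8/10 = 1.08 mA.
Check: β·I_B = 4.15 mA > I_C = 1.08 mA, confirming saturation.

saturation; I_C ≈ 1.1 mA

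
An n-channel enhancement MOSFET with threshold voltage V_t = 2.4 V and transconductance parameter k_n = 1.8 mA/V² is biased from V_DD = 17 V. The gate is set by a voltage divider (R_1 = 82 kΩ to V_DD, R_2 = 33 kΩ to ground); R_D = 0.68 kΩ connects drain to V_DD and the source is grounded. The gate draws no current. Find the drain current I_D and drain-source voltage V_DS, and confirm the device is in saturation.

V_G = V_DD·R_2/(R_1+R_2) = 17×33/115 = 4.88 V. With the source grounded, V_GS = V_G = 4.88 V.
Assume saturation: I_D = (k_n/2)(V_GS − V_t)² = (1.8/2)×(4.88 − 2.4)² = 0.9×2.48² = 5.53 mA.
V_DS = V_DD − I_D·R_D = 17 − 5.53×0.68 = 13.2 V.
Saturation requires V_DS ≥ V_GS − V_t = 2.48 V; 13.2 ≥ 2.48 ✓.

I_D ≈ 5.5 mA, V_DS ≈ 13 V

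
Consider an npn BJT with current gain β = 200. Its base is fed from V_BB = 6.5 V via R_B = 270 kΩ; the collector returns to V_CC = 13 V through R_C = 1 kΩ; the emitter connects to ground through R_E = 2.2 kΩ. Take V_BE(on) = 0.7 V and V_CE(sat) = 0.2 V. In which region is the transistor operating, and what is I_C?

active; I_C ≈ 1.6 mA

Assume active. Base-emitter loop: I_B = (V_BB − V_BE)/(R_B + (β+1)R_E) = (6.5 − 0.7)/(270 + 201×2.2) = 0.00814 mA.
I_C = β·I_B = 200×0.00814 = 1.63 mA.
V_CE = V_CC − I_C·R_C − I_E·R_E = 13 − 1.63×1 − 1.64×2.2 = 7.77 V > V_CE(sat), so the active-region assumption holds.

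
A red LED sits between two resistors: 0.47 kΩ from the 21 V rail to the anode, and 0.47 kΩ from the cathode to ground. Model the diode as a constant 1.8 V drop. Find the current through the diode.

The two resistors are in series with the diode, so KVL gives 21 = I·0.47 + 1.8 + I·0.47.
I = (21 − 1.8) / (0.47 + 0.47) kΩ = 19.2 / 0.94 = 20.4 mA.

I ≈ 20 mA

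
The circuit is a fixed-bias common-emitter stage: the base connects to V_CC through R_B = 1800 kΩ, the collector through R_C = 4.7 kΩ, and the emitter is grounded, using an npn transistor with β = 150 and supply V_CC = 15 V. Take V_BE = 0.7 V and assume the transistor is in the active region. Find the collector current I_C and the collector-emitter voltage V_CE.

I_C ≈ 1.2 mA, V_CE ≈ 9.4 V

Base loop: V_CC = I_B·R_B + V_BE, so I_B = (15 − 0.7)/1800 kΩ = 0.00794 mA.
In the active region I_C = β·I_B = 150 × 0.00794 = 1.19 mA.
Collector loop: V_CE = V_CC − I_C·R_C = 15 − 1.19×4.7 = 9.4 V.
Since V_CE = 9.4 V > V_CE(sat) ≈ 0.2 V, the transistor is in the active region as assumed.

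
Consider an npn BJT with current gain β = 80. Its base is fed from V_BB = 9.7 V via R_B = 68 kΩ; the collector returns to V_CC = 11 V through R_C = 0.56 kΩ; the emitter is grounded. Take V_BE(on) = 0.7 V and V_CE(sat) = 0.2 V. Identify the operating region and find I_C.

Assume active. Base-emitter loop: I_B = (V_BB − V_BE)/R_B = (9.7 − 0.7)/68 = 0.132 mA.
I_C = β·I_B = 80×0.132 = 10.6 mA.
V_CE = V_CC − I_C·R_C = 11 − 10.6×0.56 = 5.07 V > V_CE(sat), so the active-region assumption holds.

active; I_C ≈ 11 mA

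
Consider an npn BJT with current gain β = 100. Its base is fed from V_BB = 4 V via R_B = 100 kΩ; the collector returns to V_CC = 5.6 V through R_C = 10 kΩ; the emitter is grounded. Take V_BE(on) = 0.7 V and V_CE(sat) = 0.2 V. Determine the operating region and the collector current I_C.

Assume active: I_B = (4 − 0.7)/100 = 0.033 mA, giving I_C = β·I_B = 3.3 mA.
But then V_CE = 5.6 − 3.3×10 = -27.4 V < V_CE(sat) = 0.2 V — impossible in the active region.
So the transistor is saturated. With V_CE = 0.2 V, I_C = (V_CC − 0.2)/R_C = 5.4/10 = 0.54 mA.
Check: β·I_B = 3.3 mA > I_C = 0.54 mA, confirming saturation.

saturation; I_C ≈ 0.54 mA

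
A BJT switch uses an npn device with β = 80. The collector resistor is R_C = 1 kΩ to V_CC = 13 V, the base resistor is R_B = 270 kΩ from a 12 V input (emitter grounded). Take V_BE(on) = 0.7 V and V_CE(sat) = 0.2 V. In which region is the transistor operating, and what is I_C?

Assume active. Base-emitter loop: I_B = (V_BB − V_BE)/R_B = (12 − 0.7)/270 = 0.0419 mA.
I_C = β·I_B = 80×0.0419 = 3.35 mA.
V_CE = V_CC − I_C·R_C = 13 − 3.35×1 = 9.65 V > V_CE(sat), so the active-region assumption holds.

active; I_C ≈ 3.3 mA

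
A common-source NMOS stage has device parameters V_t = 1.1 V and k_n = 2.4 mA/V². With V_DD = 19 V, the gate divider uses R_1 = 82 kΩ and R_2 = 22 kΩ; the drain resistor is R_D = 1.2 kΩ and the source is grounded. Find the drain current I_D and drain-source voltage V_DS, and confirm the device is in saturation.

I_D ≈ 10 mA, V_DS ≈ 6.7 V

V_G = V_DD·R_2/(R_1+R_2) = 19×22/104 = 4.02 V. With the source grounded, V_GS = V_G = 4.02 V.
Assume saturation: I_D = (k_n/2)(V_GS − V_t)² = (2.4/2)×(4.02 − 1.1)² = 1.2×2.92² = 10.2 mA.
V_DS = V_DD − I_D·R_D = 19 − 10.2×1.2 = 6.73 V.
Saturation requires V_DS ≥ V_GS − V_t = 2.92 V; 6.73 ≥ 2.92 ✓.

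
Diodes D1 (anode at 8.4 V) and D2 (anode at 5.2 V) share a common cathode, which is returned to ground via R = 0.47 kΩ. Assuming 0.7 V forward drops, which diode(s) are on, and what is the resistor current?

Assume both conduct. Then node N would need to be at both 8.4−0.7 = 7.7 V and 5.2−0.7 = 4.5 V, which is impossible.
Assume only D1 conducts: V_N = 8.4 − 0.7 = 7.7 V, so I_R = 7.7/0.47 = 16.4 mA.
Check D2: its anode-to-cathode voltage is 5.2 − 7.7 = -2.5 V < 0.7 V, so it is off. The assumption is consistent.

Only D1 conducts; I_R ≈ 16 mA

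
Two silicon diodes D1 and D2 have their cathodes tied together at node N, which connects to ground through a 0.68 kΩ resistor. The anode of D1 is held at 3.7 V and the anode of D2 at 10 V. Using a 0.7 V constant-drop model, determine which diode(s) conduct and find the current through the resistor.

Assume both conduct. Then node N would need to be at both 3.7−0.7 = 3 V and 10−0.7 = 9.3 V, which is impossible.
Assume only D2 conducts: V_N = 10 − 0.7 = 9.3 V, so I_R = 9.3/0.68 = 13.7 mA.
Check D1: its anode-to-cathode voltage is 3.7 − 9.3 = -5.6 V < 0.7 V, so it is off. The assumption is consistent.

Only D2 conducts; I_R ≈ 14 mA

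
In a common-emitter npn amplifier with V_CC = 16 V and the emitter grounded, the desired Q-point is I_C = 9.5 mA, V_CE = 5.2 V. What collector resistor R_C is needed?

Collector loop: V_CC = I_C·R_C + V_CE.
R_C = (V_CC − V_CE)/I_C = (16 − 5.2)/9.5 = 1.14 kΩ.

R_C ≈ 1.1 kΩ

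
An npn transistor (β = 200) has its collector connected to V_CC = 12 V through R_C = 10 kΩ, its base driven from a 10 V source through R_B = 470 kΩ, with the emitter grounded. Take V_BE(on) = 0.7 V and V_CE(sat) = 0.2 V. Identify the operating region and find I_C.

saturation; I_C ≈ 1.2 mA

Assume active: I_B = (10 − 0.7)/470 = 0.0198 mA, giving I_C = β·I_B = 3.96 mA.
But then V_CE = 12 − 3.96×10 = -27.6 V < V_CE(sat) = 0.2 V — impossible in the active region.
So the transistor is saturated. With V_CE = 0.2 V, I_C = (V_CC − 0.2)/R_C = 11.8/10 = 1.18 mA.
Check: β·I_B = 3.96 mA > I_C = 1.18 mA, confirming saturation.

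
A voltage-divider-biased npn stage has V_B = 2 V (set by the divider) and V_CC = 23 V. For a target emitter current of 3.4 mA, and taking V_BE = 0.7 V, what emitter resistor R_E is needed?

V_E = V_B − V_BE = 2 − 0.7 = 1.3 V.
R_E = V_E / I_E = 1.3 / 3.4 = 0.382 kΩ.

R_E ≈ 0.38 kΩ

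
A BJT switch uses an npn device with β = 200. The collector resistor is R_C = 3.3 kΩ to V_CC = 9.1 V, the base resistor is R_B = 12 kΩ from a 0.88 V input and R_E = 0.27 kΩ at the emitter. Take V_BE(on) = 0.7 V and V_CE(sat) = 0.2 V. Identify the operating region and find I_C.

active; I_C ≈ 0.54 mA

Assume active. Base-emitter loop: I_B = (V_BB − V_BE)/(R_B + (β+1)R_E) = (0.88 − 0.7)/(12 + 201×0.27) = 0.00272 mA.
I_C = β·I_B = 200×0.00272 = 0.543 mA.
V_CE = V_CC − I_C·R_C − I_E·R_E = 9.1 − 0.543×3.3 − 0.546×0.27 = 7.16 V > V_CE(sat), so the active-region assumption holds.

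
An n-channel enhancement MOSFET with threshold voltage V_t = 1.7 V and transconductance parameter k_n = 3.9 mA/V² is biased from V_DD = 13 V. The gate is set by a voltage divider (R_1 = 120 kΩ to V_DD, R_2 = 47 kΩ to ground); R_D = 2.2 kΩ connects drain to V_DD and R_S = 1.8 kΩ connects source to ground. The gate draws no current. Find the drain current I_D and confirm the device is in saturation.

I_D ≈ 0.74 mA

V_G = V_DD·R_2/(R_1+R_2) = 13×47/167 = 3.66 V.
Assume saturation: I_D = (k_n/2)(V_GS − V_t)² with V_GS = V_G − I_D·R_S = 3.66 − 1.8·I_D.
Substituting gives 6.32·I_D² − 14.7·I_D + 7.48 = 0, with roots I_D = 0.745 or 1.59 mA.
The root I_D = 1.59 mA gives V_GS = 0.797 V ≤ V_t, so take I_D = 0.745 mA.
Then V_GS = 2.32 V and V_DS = V_DD − I_D(R_D+R_S) = 13 − 0.745×4 = 10 V.
Saturation requires V_DS ≥ V_GS − V_t = 0.618 V; 10 ≥ 0.618 ✓.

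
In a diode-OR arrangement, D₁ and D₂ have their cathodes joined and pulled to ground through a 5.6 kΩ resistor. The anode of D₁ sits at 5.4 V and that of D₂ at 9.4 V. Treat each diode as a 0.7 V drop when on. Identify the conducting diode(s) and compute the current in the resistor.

Assume both conduct. Then node N would need to be at both 5.4−0.7 = 4.7 V and 9.4−0.7 = 8.7 V, which is impossible.
Assume only D₂ conducts: V_N = 9.4 − 0.7 = 8.7 V, so I_R = 8.7/5.6 = 1.55 mA.
Check D₁: its anode-to-cathode voltage is 5.4 − 8.7 = -3.3 V < 0.7 V, so it is off. The assumption is consistent.

Only D₂ conducts; I_R ≈ 1.6 mA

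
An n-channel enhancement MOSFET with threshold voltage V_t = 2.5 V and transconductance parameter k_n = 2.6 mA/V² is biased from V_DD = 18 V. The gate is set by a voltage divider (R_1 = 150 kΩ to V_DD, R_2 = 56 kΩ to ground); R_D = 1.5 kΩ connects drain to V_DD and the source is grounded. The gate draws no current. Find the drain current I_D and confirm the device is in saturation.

V_G = V_DD·R_2/(R_1+R_2) = 18×56/206 = 4.89 V. With the source grounded, V_GS = V_G = 4.89 V.
Assume saturation: I_D = (k_n/2)(V_GS − V_t)² = (2.6/2)×(4.89 − 2.5)² = 1.3×2.39² = 7.45 mA.
V_DS = V_DD − I_D·R_D = 18 − 7.45×1.5 = 6.83 V.
Saturation requires V_DS ≥ V_GS − V_t = 2.39 V; 6.83 ≥ 2.39 ✓.

I_D ≈ 7.4 mA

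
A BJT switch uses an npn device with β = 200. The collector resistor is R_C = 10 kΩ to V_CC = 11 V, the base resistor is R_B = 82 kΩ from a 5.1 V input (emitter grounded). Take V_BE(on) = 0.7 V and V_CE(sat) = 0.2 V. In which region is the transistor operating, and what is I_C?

Assume active: I_B = (5.1 − 0.7)/82 = 0.0537 mA, giving I_C = β·I_B = 10.7 mA.
But then V_CE = 11 − 10.7×10 = -96.3 V < V_CE(sat) = 0.2 V — impossible in the active region.
So the transistor is saturated. With V_CE = 0.2 V, I_C = (V_CC − 0.2)/R_C = 10.8/10 = 1.08 mA.
Check: β·I_B = 10.7 mA > I_C = 1.08 mA, confirming saturation.

saturation; I_C ≈ 1.1 mA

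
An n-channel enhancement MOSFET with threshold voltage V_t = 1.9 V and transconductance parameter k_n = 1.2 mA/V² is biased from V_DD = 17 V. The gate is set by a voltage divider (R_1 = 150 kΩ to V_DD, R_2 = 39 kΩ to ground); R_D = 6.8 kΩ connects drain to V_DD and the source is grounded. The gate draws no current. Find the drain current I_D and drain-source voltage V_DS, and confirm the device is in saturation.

V_G = V_DD·R_2/(R_1+R_2) = 17×39/189 = 3.51 V. With the source grounded, V_GS = V_G = 3.51 V.
Assume saturation: I_D = (k_n/2)(V_GS − V_t)² = (1.2/2)×(3.51 − 1.9)² = 0.6×1.61² = 1.55 mA.
V_DS = V_DD − I_D·R_D = 17 − 1.55×6.8 = 6.45 V.
Saturation requires V_DS ≥ V_GS − V_t = 1.61 V; 6.45 ≥ 1.61 ✓.

I_D ≈ 1.6 mA, V_DS ≈ 6.5 V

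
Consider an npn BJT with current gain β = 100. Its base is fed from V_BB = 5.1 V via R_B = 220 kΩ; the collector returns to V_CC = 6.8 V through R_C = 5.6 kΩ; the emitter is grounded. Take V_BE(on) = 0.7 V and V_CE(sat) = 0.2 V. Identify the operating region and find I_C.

saturation; I_C ≈ 1.2 mA

Assume active: I_B = (5.1 − 0.7)/220 = 0.02 mA, giving I_C = β·I_B = 2 mA.
But then V_CE = 6.8 − 2×5.6 = -4.4 V < V_CE(sat) = 0.2 V — impossible in the active region.
So the transistor is saturated. With V_CE = 0.2 V, I_C = (V_CC − 0.2)/R_C = 6.6/5.6 = 1.18 mA.
Check: β·I_B = 2 mA > I_C = 1.18 mA, confirming saturation.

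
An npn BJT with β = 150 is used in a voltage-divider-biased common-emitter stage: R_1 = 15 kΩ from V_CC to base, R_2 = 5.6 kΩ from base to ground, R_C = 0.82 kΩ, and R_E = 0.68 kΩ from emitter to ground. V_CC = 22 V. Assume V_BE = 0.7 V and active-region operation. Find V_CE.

V_CE ≈ 11 V

Thevenize the base divider: V_Th = V_CC·R_2/(R_1+R_2) = 22×5.6/20.6 = 5.98 V, R_Th = R_1‖R_2 = 4.08 kΩ.
Base-emitter loop: V_Th = I_B·R_Th + V_BE + (β+1)I_B·R_E, so I_B = (5.98 − 0.7) / (4.08 + 151×0.68) = 0.0495 mA.
I_C = β·I_B = 150×0.0495 = 7.42 mA, and I_E = (β+1)I_B = 7.47 mA.
V_CE = V_CC − I_C·R_C − I_E·R_E = 22 − 7.42×0.82 − 7.47×0.68 = 10.8 V.
V_CE = 10.8 V > 0.2 V confirms active-region operation.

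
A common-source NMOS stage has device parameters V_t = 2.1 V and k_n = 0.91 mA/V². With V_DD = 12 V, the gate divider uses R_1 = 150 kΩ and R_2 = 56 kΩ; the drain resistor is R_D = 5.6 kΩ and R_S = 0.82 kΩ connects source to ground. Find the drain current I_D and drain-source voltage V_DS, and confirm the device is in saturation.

I_D ≈ 0.35 mA, V_DS ≈ 9.8 V

V_G = V_DD·R_2/(R_1+R_2) = 12×56/206 = 3.26 V.
Assume saturation: I_D = (k_n/2)(V_GS − V_t)² with V_GS = V_G − I_D·R_S = 3.26 − 0.82·I_D.
Substituting gives 0.306·I_D² − 1.87·I_D + 0.615 = 0, with roots I_D = 0.349 or 5.75 mA.
The root I_D = 5.75 mA gives V_GS = -1.46 V ≤ V_t, so take I_D = 0.349 mA.
Then V_GS = 2.98 V and V_DS = V_DD − I_D(R_D+R_S) = 12 − 0.349×6.42 = 9.76 V.
Saturation requires V_DS ≥ V_GS − V_t = 0.876 V; 9.76 ≥ 0.876 ✓.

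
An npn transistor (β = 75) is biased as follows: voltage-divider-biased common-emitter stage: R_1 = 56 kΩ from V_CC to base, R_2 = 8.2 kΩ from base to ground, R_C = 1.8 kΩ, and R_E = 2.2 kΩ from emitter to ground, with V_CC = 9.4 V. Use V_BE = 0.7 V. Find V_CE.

Thevenize the base divider: V_Th = V_CC·R_2/(R_1+R_2) = 9.4×8.2/64.2 = 1.2 V, R_Th = R_1‖R_2 = 7.15 kΩ.
Base-emitter loop: V_Th = I_B·R_Th + V_BE + (β+1)I_B·R_E, so I_B = (1.2 − 0.7) / (7.15 + 76×2.2) = 0.00287 mA.
I_C = β·I_B = 75×0.00287 = 0.215 mA, and I_E = (β+1)I_B = 0.218 mA.
V_CE = V_CC − I_C·R_C − I_E·R_E = 9.4 − 0.215×1.8 − 0.218×2.2 = 8.53 V.
V_CE = 8.53 V > 0.2 V confirms active-region operation.

V_CE ≈ 8.5 V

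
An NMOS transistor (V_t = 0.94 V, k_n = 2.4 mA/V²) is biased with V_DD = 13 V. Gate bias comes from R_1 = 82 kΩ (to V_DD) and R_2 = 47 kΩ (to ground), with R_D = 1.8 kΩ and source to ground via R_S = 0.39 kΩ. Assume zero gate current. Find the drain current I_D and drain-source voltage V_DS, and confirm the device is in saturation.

V_G = V_DD·R_2/(R_1+R_2) = 13×47/129 = 4.74 V.
Assume saturation: I_D = (k_n/2)(V_GS − V_t)² with V_GS = V_G − I_D·R_S = 4.74 − 0.39·I_D.
Substituting gives 0.183·I_D² − 4.55·I_D + 17.3 = 0, with roots I_D = 4.67 or 20.3 mA.
The root I_D = 20.3 mA gives V_GS = -3.17 V ≤ V_t, so take I_D = 4.67 mA.
Then V_GS = 2.91 V and V_DS = V_DD − I_D(R_D+R_S) = 13 − 4.67×2.19 = 2.76 V.
Saturation requires V_DS ≥ V_GS − V_t = 1.97 V; 2.76 ≥ 1.97 ✓.

I_D ≈ 4.7 mA, V_DS ≈ 2.8 V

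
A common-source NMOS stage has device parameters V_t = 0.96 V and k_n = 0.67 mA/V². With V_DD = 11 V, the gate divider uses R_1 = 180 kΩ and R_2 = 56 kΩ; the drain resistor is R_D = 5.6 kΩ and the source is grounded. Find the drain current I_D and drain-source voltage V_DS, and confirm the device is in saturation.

V_G = V_DD·R_2/(R_1+R_2) = 11×56/236 = 2.61 V. With the source grounded, V_GS = V_G = 2.61 V.
Assume saturation: I_D = (k_n/2)(V_GS − V_t)² = (0.67/2)×(2.61 − 0.96)² = 0.335×1.65² = 0.912 mA.
V_DS = V_DD − I_D·R_D = 11 − 0.912×5.6 = 5.89 V.
Saturation requires V_DS ≥ V_GS − V_t = 1.65 V; 5.89 ≥ 1.65 ✓.

I_D ≈ 0.91 mA, V_DS ≈ 5.9 V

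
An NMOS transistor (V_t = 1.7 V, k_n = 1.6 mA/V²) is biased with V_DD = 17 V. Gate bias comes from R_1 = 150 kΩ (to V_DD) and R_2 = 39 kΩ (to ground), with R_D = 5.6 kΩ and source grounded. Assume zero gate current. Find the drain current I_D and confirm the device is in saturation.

I_D ≈ 2.6 mA

V_G = V_DD·R_2/(R_1+R_2) = 17×39/189 = 3.51 V. With the source grounded, V_GS = V_G = 3.51 V.
Assume saturation: I_D = (k_n/2)(V_GS − V_t)² = (1.6/2)×(3.51 − 1.7)² = 0.8×1.81² = 2.61 mA.
V_DS = V_DD − I_D·R_D = 17 − 2.61×5.6 = 2.36 V.
Saturation requires V_DS ≥ V_GS − V_t = 1.81 V; 2.36 ≥ 1.81 ✓.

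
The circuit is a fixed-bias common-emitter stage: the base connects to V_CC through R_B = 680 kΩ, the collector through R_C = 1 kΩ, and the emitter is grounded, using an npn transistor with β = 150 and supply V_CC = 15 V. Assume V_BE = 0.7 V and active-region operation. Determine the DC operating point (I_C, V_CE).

Base loop: V_CC = I_B·R_B + V_BE, so I_B = (15 − 0.7)/680 kΩ = 0.021 mA.
In the active region I_C = β·I_B = 150 × 0.021 = 3.15 mA.
Collector loop: V_CE = V_CC − I_C·R_C = 15 − 3.15×1 = 11.8 V.
Since V_CE = 11.8 V > V_CE(sat) ≈ 0.2 V, the transistor is in the active region as assumed.

I_C ≈ 3.2 mA, V_CE ≈ 12 V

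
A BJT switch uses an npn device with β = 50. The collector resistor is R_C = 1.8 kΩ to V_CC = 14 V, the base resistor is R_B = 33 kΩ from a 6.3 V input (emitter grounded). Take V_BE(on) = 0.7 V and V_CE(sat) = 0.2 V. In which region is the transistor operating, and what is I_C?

Assume active: I_B = (6.3 − 0.7)/33 = 0.17 mA, giving I_C = β·I_B = 8.48 mA.
But then V_CE = 14 − 8.48×1.8 = -1.27 V < V_CE(sat) = 0.2 V — impossible in the active region.
So the transistor is saturated. With V_CE = 0.2 V, I_C = (V_CC − 0.2)/R_C = 13.8/1.8 = 7.67 mA.
Check: β·I_B = 8.48 mA > I_C = 7.67 mA, confirming saturation.

saturation; I_C ≈ 7.7 mA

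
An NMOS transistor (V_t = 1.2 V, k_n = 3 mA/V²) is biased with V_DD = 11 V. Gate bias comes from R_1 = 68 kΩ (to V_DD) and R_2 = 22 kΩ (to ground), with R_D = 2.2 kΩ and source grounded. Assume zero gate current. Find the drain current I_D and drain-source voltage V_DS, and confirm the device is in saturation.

I_D ≈ 3.3 mA, V_DS ≈ 3.7 V

V_G = V_DD·R_2/(R_1+R_2) = 11×22/90 = 2.69 V. With the source grounded, V_GS = V_G = 2.69 V.
Assume saturation: I_D = (k_n/2)(V_GS − V_t)² = (3/2)×(2.69 − 1.2)² = 1.5×1.49² = 3.33 mA.
V_DS = V_DD − I_D·R_D = 11 − 3.33×2.2 = 3.68 V.
Saturation requires V_DS ≥ V_GS − V_t = 1.49 V; 3.68 ≥ 1.49 ✓.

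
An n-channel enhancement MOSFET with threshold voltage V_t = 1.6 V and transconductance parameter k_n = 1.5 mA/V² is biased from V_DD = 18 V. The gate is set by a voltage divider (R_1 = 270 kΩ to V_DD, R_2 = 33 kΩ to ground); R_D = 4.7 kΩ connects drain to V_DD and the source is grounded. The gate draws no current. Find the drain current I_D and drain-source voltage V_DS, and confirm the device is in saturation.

V_G = V_DD·R_2/(R_1+R_2) = 18×33/303 = 1.96 V. With the source grounded, V_GS = V_G = 1.96 V.
Assume saturation: I_D = (k_n/2)(V_GS − V_t)² = (1.5/2)×(1.96 − 1.6)² = 0.75×0.36² = 0.0974 mA.
V_DS = V_DD − I_D·R_D = 18 − 0.0974×4.7 = 17.5 V.
Saturation requires V_DS ≥ V_GS − V_t = 0.36 V; 17.5 ≥ 0.36 ✓.

I_D ≈ 0.097 mA, V_DS ≈ 18 V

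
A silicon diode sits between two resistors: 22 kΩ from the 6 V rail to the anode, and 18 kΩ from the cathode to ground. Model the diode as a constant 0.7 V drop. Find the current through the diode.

The two resistors are in series with the diode, so KVL gives 6 = I·22 + 0.7 + I·18.
I = (6 − 0.7) / (22 + 18) kΩ = 5.3 / 40 = 0.133 mA.

I ≈ 0.13 mA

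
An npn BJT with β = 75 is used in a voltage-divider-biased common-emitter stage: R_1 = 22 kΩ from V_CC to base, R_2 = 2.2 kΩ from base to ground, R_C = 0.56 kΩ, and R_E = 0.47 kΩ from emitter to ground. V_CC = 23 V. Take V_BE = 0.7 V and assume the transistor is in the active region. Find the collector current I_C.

Thevenize the base divider: V_Th = V_CC·R_2/(R_1+R_2) = 23×2.2/24.2 = 2.09 V, R_Th = R_1‖R_2 = 2 kΩ.
Base-emitter loop: V_Th = I_B·R_Th + V_BE + (β+1)I_B·R_E, so I_B = (2.09 − 0.7) / (2 + 76×0.47) = 0.0369 mA.
I_C = β·I_B = 75×0.0369 = 2.77 mA, and I_E = (β+1)I_B = 2.8 mA.
V_CE = V_CC − I_C·R_C − I_E·R_E = 23 − 2.77×0.56 − 2.8×0.47 = 20.1 V.
V_CE = 20.1 V > 0.2 V confirms active-region operation.

I_C ≈ 2.8 mA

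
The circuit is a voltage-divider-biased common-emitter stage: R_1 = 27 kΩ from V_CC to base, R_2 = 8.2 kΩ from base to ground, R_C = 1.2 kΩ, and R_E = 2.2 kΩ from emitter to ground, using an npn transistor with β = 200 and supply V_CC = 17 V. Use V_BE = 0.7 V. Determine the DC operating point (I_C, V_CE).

I_C ≈ 1.5 mA, V_CE ≈ 12 V

Thevenize the base divider: V_Th = V_CC·R_2/(R_1+R_2) = 17×8.2/35.2 = 3.96 V, R_Th = R_1‖R_2 = 6.29 kΩ.
Base-emitter loop: V_Th = I_B·R_Th + V_BE + (β+1)I_B·R_E, so I_B = (3.96 − 0.7) / (6.29 + 201×2.2) = 0.00727 mA.
I_C = β·I_B = 200×0.00727 = 1.45 mA, and I_E = (β+1)I_B = 1.46 mA.
V_CE = V_CC − I_C·R_C − I_E·R_E = 17 − 1.45×1.2 − 1.46×2.2 = 12 V.
V_CE = 12 V > 0.2 V confirms active-region operation.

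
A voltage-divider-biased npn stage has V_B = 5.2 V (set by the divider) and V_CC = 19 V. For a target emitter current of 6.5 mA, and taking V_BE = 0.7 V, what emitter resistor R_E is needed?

V_E = V_B − V_BE = 5.2 − 0.7 = 4.5 V.
R_E = V_E / I_E = 4.5 / 6.5 = 0.692 kΩ.

R_E ≈ 0.69 kΩ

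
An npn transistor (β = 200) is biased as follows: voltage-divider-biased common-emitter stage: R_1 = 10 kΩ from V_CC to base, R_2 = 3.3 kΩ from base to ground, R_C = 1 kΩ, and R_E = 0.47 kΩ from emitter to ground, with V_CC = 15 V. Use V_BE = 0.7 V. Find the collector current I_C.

Thevenize the base divider: V_Th = V_CC·R_2/(R_1+R_2) = 15×3.3/13.3 = 3.72 V, R_Th = R_1‖R_2 = 2.48 kΩ.
Base-emitter loop: V_Th = I_B·R_Th + V_BE + (β+1)I_B·R_E, so I_B = (3.72 − 0.7) / (2.48 + 201×0.47) = 0.0312 mA.
I_C = β·I_B = 200×0.0312 = 6.23 mA, and I_E = (β+1)I_B = 6.26 mA.
V_CE = V_CC − I_C·R_C − I_E·R_E = 15 − 6.23×1 − 6.26×0.47 = 5.82 V.
V_CE = 5.82 V > 0.2 V confirms active-region operation.

I_C ≈ 6.2 mA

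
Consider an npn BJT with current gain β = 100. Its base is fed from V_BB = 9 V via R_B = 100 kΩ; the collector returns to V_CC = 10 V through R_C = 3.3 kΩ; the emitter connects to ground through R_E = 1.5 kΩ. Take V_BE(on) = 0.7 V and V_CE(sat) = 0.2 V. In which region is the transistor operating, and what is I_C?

saturation; I_C ≈ 2 mA

Assume active: I_B = (9 − 0.7)/(100 + 101×1.5) = 0.033 mA, I_C = β·I_B = 3.3 mA.
Then V_CE = 10 − 3.3×3.3 − 3.33×1.5 = -5.89 V < 0.2 V — the active assumption fails.
Re-solve with V_CE = 0.2 V. KCL at the emitter: V_E/R_E = (V_BB−0.7−V_E)/R_B + (V_CC−0.2−V_E)/R_C, giving V_E = 3.12 V.
I_C = (V_CC − 0.2 − V_E)/R_C = (9.8 − 3.12)/3.3 = 2.03 mA.
Check: I_B = (8.3 − 3.12)/100 = 0.0518 mA, and β·I_B = 5.18 mA > I_C, confirming saturation.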